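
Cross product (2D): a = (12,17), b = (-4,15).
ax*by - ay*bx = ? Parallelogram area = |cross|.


cross = 12*15 - 17*(-4) = 180 + 68 = 248
Parallelogram area = |248| = 248

cross = 248, parallelogram area = 248


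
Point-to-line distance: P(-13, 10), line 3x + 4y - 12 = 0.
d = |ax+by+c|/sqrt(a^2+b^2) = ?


|3*(-13) + 4*10 - 12| = |-11| = 11
sqrt(9 + 16) = sqrt(25) = 5.0000
d = 11/sqrt(25) = 2.2000

2.2000


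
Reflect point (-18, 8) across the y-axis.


Reflection rule for y-axis: (-x, y)
(-18, 8) -> (18, 8)

(18, 8)


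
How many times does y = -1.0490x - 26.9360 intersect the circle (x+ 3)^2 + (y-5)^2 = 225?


Substitute y = -1.0490x - 26.9360: (x+ 3)^2 + (-1.0490x- 26.9360-5)^2 = 225
Expand to Ax^2 + Bx + C = 0, where b-k = -31.936
A = 1+m^2 = 2.100401
B = 2(m(b-k) - h) = 2(-1.0490*(-31.936) + 3) = 73.001728
C = h^2 + (b-k)^2 - r^2 = 9 + 1019.908096 - 225 = 803.908096
disc = B^2-4AC = 5329.2523 - 6754.1175 = -1424.8652
disc < 0

0 intersection points


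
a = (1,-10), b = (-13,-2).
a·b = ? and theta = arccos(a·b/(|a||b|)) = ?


a·b = 1*(-13) - 10*(-2) = -13 + 20 = 7
|a| = sqrt(1+100) = 10.0499
|b| = sqrt(169+4) = 13.1529
cos(theta) = 7/(sqrt(101)*sqrt(173)) = 7/sqrt(17473) = 0.052956
theta = arccos(7/sqrt(17473)) = 86.9644 degrees

a·b = 7, theta = 86.9644 deg


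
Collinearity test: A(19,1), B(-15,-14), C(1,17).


19*(-14-17) - 15*(17-1) + 1*(1+ 14)
= -589 - 240 + 15 = -814

No, not collinear (determinant = -814)


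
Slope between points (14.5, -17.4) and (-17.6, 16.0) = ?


dy = 16.0 + 17.4 = 33.4
dx = -17.6 - 14.5 = -32.1
m = 33.4/(-32.1) = -1.0405

m = -1.0405


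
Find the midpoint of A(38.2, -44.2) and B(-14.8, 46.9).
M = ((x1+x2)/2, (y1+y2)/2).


Mx = (38.2 - 14.8)/2 = 23.4/2 = 11.7000
My = (-44.2 + 46.9)/2 = 2.7/2 = 1.3500

(11.7000, 1.3500)


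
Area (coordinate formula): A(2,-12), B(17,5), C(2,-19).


2*(5+ 19) = 48
17*(-19+ 12) = -119
2*(-12-5) = -34
sum = -105
Area = |-105|/2 = 52.5000

52.5000 sq units


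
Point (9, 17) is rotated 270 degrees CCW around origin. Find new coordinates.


cos(270) = 0, sin(270) = -1
x' = 9*0 - 17*(-1) = 17
y' = 9*(-1) + 17*0 = -9

(17, -9)


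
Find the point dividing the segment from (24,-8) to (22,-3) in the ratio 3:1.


Px = (3*22 + 1*24)/4 = 90/4 = 22.5000
Py = (3*(-3) + 1*(-8))/4 = -17/4 = -4.2500

P = (22.5000, -4.2500)


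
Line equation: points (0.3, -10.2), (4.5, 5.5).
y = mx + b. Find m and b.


m = (15.7)/(4.2) = 3.7381
b = y1 - m*x1 = -10.2 - (15.7*0.3)/(4.2) = -10.2 - 1.1214 = -11.3214

y = 3.7381x - 11.3214


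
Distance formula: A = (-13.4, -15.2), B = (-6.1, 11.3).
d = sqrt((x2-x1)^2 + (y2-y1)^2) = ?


dx = -6.1 + 13.4 = 7.3
dy = 11.3 + 15.2 = 26.5
d = sqrt(53.29 + 702.25) = sqrt(755.54) = 27.4871

27.4871


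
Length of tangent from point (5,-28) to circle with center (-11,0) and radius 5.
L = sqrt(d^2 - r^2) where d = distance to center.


d = sqrt((5+ 11)^2 + (-28-0)^2) = sqrt(256+784) = 32.2490
L = sqrt(1040.0000 - 25) = sqrt(1015.0000) = 31.8591

31.8591


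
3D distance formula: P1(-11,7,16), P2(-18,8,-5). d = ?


dx=-7, dy=1, dz=-21
d = sqrt(49+1+441) = sqrt(491) = 22.1585

22.1585


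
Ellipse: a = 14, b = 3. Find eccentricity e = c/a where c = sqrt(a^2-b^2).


c = sqrt(196-9) = sqrt(187) = 13.6748
e = c/a = sqrt(187)/14 = 0.9768

e = 0.9768


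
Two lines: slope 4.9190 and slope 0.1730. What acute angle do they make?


m1-m2 = 4.746
1+m1*m2 = 1.850987
tan(theta) = |4.746/1.850987| = 2.564037
theta = arctan(|4.746/1.850987|) = 68.6937 degrees (acute angle)

68.6937 degrees


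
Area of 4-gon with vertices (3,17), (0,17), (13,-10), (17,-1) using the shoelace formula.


sum(xi*y_{i+1}) = 3*17 + 0*(-10) + 13*(-1) + 17*17 = 327
sum(yi*x_{i+1}) = 17*0 + 17*13 - 10*17 - 1*3 = 48
Area = |327 - 48|/2 = 279/2 = 139.5000

139.5000 sq units


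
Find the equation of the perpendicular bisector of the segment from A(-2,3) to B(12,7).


Midpoint = (5, 5)
Slope of AB = dy/dx = 4/14 = 0.2857
Perp slope = -dx/dy = -14/4 = -3.5000
b = My - (perp slope)*Mx = 5 + (14*5)/4 = 5 + 17.5000 = 22.5000

y = -3.5000x + 22.5000


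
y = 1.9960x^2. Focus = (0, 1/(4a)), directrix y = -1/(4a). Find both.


a = 1.9960
1/(4a) = 0.1253
Focus = (0, 0.1253)
Directrix: y = -0.1253

Focus = (0, 0.1253), Directrix: y = -0.1253


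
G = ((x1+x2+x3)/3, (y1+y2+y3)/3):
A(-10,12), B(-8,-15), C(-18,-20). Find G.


Gx = (-10- 8- 18)/3 = -36/3 = -12.0000
Gy = (12- 15- 20)/3 = -23/3 = -7.6667

G = (-12.0000, -7.6667)


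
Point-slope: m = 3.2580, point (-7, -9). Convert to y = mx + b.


y + 9 = 3.2580(x + 7)
y = 3.2580x - 9 - 3.2580*(-7)
y = 3.2580x + 13.8060

y = 3.2580x + 13.8060


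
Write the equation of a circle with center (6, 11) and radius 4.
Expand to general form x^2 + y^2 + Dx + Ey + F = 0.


(x-6)^2 + (y-11)^2 = 4^2
D = -2h = -12, E = -2k = -22
F = h^2+k^2-r^2 = 36+121-16 = 141

x^2 + y^2 - 12x - 22y + 141 = 0


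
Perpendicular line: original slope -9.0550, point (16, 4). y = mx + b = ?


Perpendicular slope = -1/m1 = -1/(-9.0550) = 0.1104
b2 = y0 - m2*x0 = 4 + 16/(-9.0550) = 4 - 1.7670 = 2.2330

y = 0.1104x + 2.2330


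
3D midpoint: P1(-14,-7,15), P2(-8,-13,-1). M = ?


Mx = (-14- 8)/2 = -11.0000
My = (-7- 13)/2 = -10.0000
Mz = (15- 1)/2 = 7.0000

M = (-11.0000, -10.0000, 7.0000)


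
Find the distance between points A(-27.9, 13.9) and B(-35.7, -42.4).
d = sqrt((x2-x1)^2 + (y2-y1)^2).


dx = -35.7 + 27.9 = -7.8
dy = -42.4 - 13.9 = -56.3
d = sqrt(60.84 + 3169.69) = sqrt(3230.53) = 56.8378

56.8378


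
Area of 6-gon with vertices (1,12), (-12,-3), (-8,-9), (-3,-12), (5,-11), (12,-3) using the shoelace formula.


sum(xi*y_{i+1}) = 1*(-3) - 12*(-9) - 8*(-12) - 3*(-11) + 5*(-3) + 12*12 = 363
sum(yi*x_{i+1}) = 12*(-12) - 3*(-8) - 9*(-3) - 12*5 - 11*12 - 3*1 = -288
Area = |363 + 288|/2 = 651/2 = 325.5000

325.5000 sq units


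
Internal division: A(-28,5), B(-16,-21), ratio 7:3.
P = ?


Px = (7*(-16) + 3*(-28))/10 = -196/10 = -19.6000
Py = (7*(-21) + 3*5)/10 = -132/10 = -13.2000

P = (-19.6000, -13.2000)


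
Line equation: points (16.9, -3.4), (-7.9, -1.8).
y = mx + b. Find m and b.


m = (1.6)/(-24.8) = -0.0645
b = y1 - m*x1 = -3.4 - (1.6*16.9)/(-24.8) = -3.4 + 1.0903 = -2.3097

y = -0.0645x - 2.3097


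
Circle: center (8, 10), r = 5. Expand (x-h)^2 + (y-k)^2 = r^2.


(x-8)^2 + (y-10)^2 = 5^2
D = -2h = -16, E = -2k = -20
F = h^2+k^2-r^2 = 64+100-25 = 139

x^2 + y^2 - 16x - 20y + 139 = 0


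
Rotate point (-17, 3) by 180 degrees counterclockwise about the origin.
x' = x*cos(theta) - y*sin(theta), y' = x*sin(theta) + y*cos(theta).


cos(180) = -1, sin(180) = 0
x' = -17*(-1) - 3*0 = 17
y' = -17*0 + 3*(-1) = -3

(17, -3)


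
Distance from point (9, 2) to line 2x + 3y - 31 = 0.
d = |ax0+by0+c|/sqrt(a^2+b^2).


|2*9 + 3*2 - 31| = |-7| = 7
sqrt(4 + 9) = sqrt(13) = 3.6056
d = 7/sqrt(13) = 1.9415

1.9415


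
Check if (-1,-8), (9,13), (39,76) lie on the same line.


-1*(13-76) + 9*(76+ 8) + 39*(-8-13)
= 63 + 756 - 819 = 0

Yes, collinear (determinant = 0)


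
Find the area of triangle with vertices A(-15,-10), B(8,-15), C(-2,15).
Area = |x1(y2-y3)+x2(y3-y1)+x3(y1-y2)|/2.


-15*(-15-15) = 450
8*(15+ 10) = 200
-2*(-10+ 15) = -10
sum = 640
Area = |640|/2 = 320.0000

320.0000 sq units


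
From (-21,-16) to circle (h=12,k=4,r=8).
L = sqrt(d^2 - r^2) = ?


d = sqrt((-21-12)^2 + (-16-4)^2) = sqrt(1089+400) = 38.5876
L = sqrt(1489.0000 - 64) = sqrt(1425.0000) = 37.7492

37.7492


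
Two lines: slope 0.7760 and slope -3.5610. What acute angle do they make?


m1-m2 = 4.337
1+m1*m2 = -1.763336
tan(theta) = |4.337/(-1.763336)| = 2.459543
theta = arctan(|4.337/(-1.763336)|) = 67.8743 degrees (acute angle)

67.8743 degrees


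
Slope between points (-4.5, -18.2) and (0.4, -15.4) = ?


dy = -15.4 + 18.2 = 2.8
dx = 0.4 + 4.5 = 4.9
m = 2.8/4.9 = 0.5714

m = 0.5714


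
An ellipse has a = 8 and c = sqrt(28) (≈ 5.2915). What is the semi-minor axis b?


b^2 = 8^2 - (sqrt(28))^2 = 64 - 28 = 36
b = sqrt(36) = 6

b = 6


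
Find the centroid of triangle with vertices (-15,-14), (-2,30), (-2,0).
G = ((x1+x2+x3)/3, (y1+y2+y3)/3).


Gx = (-15- 2- 2)/3 = -19/3 = -6.3333
Gy = (-14+30+0)/3 = 16/3 = 5.3333

G = (-6.3333, 5.3333)


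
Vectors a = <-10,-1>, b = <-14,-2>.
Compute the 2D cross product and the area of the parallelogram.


cross = -10*(-2) + 1*(-14) = 20 - 14 = 6
Parallelogram area = |6| = 6

cross = 6, parallelogram area = 6


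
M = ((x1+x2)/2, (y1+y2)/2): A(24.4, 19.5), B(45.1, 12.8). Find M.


Mx = (24.4 + 45.1)/2 = 69.5/2 = 34.7500
My = (19.5 + 12.8)/2 = 32.3/2 = 16.1500

(34.7500, 16.1500)


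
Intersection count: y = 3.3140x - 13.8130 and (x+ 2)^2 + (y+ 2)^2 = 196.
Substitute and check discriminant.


Substitute y = 3.3140x - 13.8130: (x+ 2)^2 + (3.3140x- 13.8130+ 2)^2 = 196
Expand to Ax^2 + Bx + C = 0, where b-k = -11.813
A = 1+m^2 = 11.982596
B = 2(m(b-k) - h) = 2(3.3140*(-11.813) + 2) = -74.296564
C = h^2 + (b-k)^2 - r^2 = 4 + 139.546969 - 196 = -52.453031
disc = B^2-4AC = 5519.9794 + 2514.0939 = 8034.0733
disc > 0

2 intersection points


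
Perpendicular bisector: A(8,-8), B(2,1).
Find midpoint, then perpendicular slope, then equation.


Midpoint = (5, -3.5)
Slope of AB = dy/dx = 9/(-6) = -1.5000
Perp slope = -dx/dy = 6/9 = 0.6667
b = My - (perp slope)*Mx = -3.5 + (-6*5)/9 = -3.5 - 3.3333 = -6.8333

y = 0.6667x - 6.8333


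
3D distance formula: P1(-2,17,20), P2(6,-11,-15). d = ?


dx=8, dy=-28, dz=-35
d = sqrt(64+784+1225) = sqrt(2073) = 45.5302

45.5302


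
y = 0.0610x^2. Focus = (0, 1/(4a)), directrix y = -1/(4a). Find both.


a = 0.0610
1/(4a) = 4.0984
Focus = (0, 4.0984)
Directrix: y = -4.0984

Focus = (0, 4.0984), Directrix: y = -4.0984


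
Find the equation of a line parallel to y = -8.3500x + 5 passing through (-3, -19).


Parallel lines have equal slopes.
m2 = -8.3500
b2 = -19 + 8.3500*(-3) = -44.0500

y = -8.3500x - 44.0500


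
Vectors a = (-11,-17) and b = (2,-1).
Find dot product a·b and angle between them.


a·b = -11*2 - 17*(-1) = -22 + 17 = -5
|a| = sqrt(121+289) = 20.2485
|b| = sqrt(4+1) = 2.2361
cos(theta) = -5/(sqrt(410)*sqrt(5)) = -5/sqrt(2050) = -0.110432
theta = arccos(-5/sqrt(2050)) = 96.3402 degrees

a·b = -5, theta = 96.3402 deg


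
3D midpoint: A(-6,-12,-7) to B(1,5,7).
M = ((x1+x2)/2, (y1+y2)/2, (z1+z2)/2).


Mx = (-6+1)/2 = -2.5000
My = (-12+5)/2 = -3.5000
Mz = (-7+7)/2 = 0

M = (-2.5000, -3.5000, 0)


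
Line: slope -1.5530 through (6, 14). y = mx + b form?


y - 14 = -1.5530(x - 6)
y = -1.5530x + 14 + 1.5530*6
y = -1.5530x + 23.3180

y = -1.5530x + 23.3180


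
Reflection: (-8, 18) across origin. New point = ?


Reflection rule for origin: (-x, -y)
(-8, 18) -> (8, -18)

(8, -18)


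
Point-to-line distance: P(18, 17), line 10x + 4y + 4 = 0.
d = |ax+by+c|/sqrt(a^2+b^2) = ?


|10*18 + 4*17 + 4| = |252| = 252
sqrt(100 + 16) = sqrt(116) = 10.7703
d = 252/sqrt(116) = 23.3976

23.3976


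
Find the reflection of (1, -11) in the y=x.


Reflection rule for y=x: (y, x)
(1, -11) -> (-11, 1)

(-11, 1)


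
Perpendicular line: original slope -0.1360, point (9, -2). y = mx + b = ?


Perpendicular slope = -1/m1 = -1/(-0.1360) = 7.3529
b2 = y0 - m2*x0 = -2 + 9/(-0.1360) = -2 - 66.1765 = -68.1765

y = 7.3529x - 68.1765


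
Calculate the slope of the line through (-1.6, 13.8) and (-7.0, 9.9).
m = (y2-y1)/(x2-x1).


dy = 9.9 - 13.8 = -3.9
dx = -7.0 + 1.6 = -5.4
m = -3.9/(-5.4) = 0.7222

m = 0.7222


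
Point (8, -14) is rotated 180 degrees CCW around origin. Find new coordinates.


cos(180) = -1, sin(180) = 0
x' = 8*(-1) + 14*0 = -8
y' = 8*0 - 14*(-1) = 14

(-8, 14)


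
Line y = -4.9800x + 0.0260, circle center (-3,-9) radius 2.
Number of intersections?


Substitute y = -4.9800x + 0.0260: (x+ 3)^2 + (-4.9800x+0.0260+ 9)^2 = 4
Expand to Ax^2 + Bx + C = 0, where b-k = 9.026
A = 1+m^2 = 25.8004
B = 2(m(b-k) - h) = 2(-4.9800*9.026 + 3) = -83.89896
C = h^2 + (b-k)^2 - r^2 = 9 + 81.468676 - 4 = 86.468676
disc = B^2-4AC = 7039.0355 - 8923.7057 = -1884.6702
disc < 0

0 intersection points


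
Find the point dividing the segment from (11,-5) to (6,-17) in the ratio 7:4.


Px = (7*6 + 4*11)/11 = 86/11 = 7.8182
Py = (7*(-17) + 4*(-5))/11 = -139/11 = -12.6364

P = (7.8182, -12.6364)


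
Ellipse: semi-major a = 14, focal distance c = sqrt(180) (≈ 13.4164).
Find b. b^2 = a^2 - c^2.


b^2 = 14^2 - (sqrt(180))^2 = 196 - 180 = 16
b = sqrt(16) = 4

b = 4


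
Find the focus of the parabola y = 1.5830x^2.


a = 1.5830
4a = 6.3320
focus = (0, 1/6.3320) = (0, 0.1579)

Focus = (0, 0.1579)


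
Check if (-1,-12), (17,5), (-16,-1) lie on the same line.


-1*(5+ 1) + 17*(-1+ 12) - 16*(-12-5)
= -6 + 187 + 272 = 453

No, not collinear (determinant = 453)


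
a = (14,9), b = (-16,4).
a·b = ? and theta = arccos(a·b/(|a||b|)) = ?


a·b = 14*(-16) + 9*4 = -224 + 36 = -188
|a| = sqrt(196+81) = 16.6433
|b| = sqrt(256+16) = 16.4924
cos(theta) = -188/(sqrt(277)*sqrt(272)) = -188/sqrt(75344) = -0.684910
theta = arccos(-188/sqrt(75344)) = 133.2285 degrees

a·b = -188, theta = 133.2285 deg


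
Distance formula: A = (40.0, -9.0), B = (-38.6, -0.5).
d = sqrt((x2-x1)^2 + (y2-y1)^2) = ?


dx = -38.6 - 40.0 = -78.6
dy = -0.5 + 9.0 = 8.5
d = sqrt(6177.96 + 72.25) = sqrt(6250.21) = 79.0583

79.0583


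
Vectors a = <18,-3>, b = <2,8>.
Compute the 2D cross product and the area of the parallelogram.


cross = 18*8 + 3*2 = 144 + 6 = 150
Parallelogram area = |150| = 150

cross = 150, parallelogram area = 150


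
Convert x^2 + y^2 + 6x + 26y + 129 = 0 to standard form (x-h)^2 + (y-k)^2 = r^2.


h = -D/2 = -6/2 = -3
k = -E/2 = -26/2 = -13
r^2 = h^2 + k^2 - F = 9 + 169 - 129 = 49
r = 7

Center (-3, -13), radius = 7


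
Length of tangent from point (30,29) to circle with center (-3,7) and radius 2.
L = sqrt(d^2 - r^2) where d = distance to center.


d = sqrt((30+ 3)^2 + (29-7)^2) = sqrt(1089+484) = 39.6611
L = sqrt(1573.0000 - 4) = sqrt(1569.0000) = 39.6106

39.6106


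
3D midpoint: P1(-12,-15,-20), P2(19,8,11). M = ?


Mx = (-12+19)/2 = 3.5000
My = (-15+8)/2 = -3.5000
Mz = (-20+11)/2 = -4.5000

M = (3.5000, -3.5000, -4.5000)


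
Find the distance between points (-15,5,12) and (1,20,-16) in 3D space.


dx=16, dy=15, dz=-28
d = sqrt(256+225+784) = sqrt(1265) = 35.5668

35.5668


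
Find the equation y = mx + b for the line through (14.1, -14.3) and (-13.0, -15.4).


m = (-1.1)/(-27.1) = 0.0406
b = y1 - m*x1 = -14.3 - (-1.1*14.1)/(-27.1) = -14.3 - 0.5723 = -14.8723

y = 0.0406x - 14.8723


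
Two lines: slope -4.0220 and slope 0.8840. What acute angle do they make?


m1-m2 = -4.906
1+m1*m2 = -2.555448
tan(theta) = |-4.906/(-2.555448)| = 1.919820
theta = arctan(|-4.906/(-2.555448)|) = 62.4858 degrees (acute angle)

62.4858 degrees


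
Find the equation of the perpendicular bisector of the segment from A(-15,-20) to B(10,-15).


Midpoint = (-2.5, -17.5)
Slope of AB = dy/dx = 5/25 = 0.2000
Perp slope = -dx/dy = -25/5 = -5.0000
b = My - (perp slope)*Mx = -17.5 + (25*(-2.5))/5 = -17.5 - 12.5000 = -30.0000

y = -5.0000x - 30.0000


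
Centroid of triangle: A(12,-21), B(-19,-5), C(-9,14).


Gx = (12- 19- 9)/3 = -16/3 = -5.3333
Gy = (-21- 5+14)/3 = -12/3 = -4.0000

G = (-5.3333, -4.0000)


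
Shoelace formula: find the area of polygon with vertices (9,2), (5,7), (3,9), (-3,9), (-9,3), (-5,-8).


sum(xi*y_{i+1}) = 9*7 + 5*9 + 3*9 - 3*3 - 9*(-8) - 5*2 = 188
sum(yi*x_{i+1}) = 2*5 + 7*3 + 9*(-3) + 9*(-9) + 3*(-5) - 8*9 = -164
Area = |188 + 164|/2 = 352/2 = 176.0000

176.0000 sq units


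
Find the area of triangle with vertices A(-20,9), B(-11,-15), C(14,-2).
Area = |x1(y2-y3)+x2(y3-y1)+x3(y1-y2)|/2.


-20*(-15+ 2) = 260
-11*(-2-9) = 121
14*(9+ 15) = 336
sum = 717
Area = |717|/2 = 358.5000

358.5000 sq units


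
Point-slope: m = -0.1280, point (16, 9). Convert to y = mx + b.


y - 9 = -0.1280(x - 16)
y = -0.1280x + 9 + 0.1280*16
y = -0.1280x + 11.0480

y = -0.1280x + 11.0480


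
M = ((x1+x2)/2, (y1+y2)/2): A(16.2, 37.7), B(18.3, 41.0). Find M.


Mx = (16.2 + 18.3)/2 = 34.5/2 = 17.2500
My = (37.7 + 41.0)/2 = 78.7/2 = 39.3500

(17.2500, 39.3500)


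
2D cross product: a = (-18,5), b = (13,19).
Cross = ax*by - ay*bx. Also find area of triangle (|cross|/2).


cross = -18*19 - 5*13 = -342 - 65 = -407
Triangle area = |-407|/2 = 407/2 = 203.5000

cross = -407, triangle area = 203.5000


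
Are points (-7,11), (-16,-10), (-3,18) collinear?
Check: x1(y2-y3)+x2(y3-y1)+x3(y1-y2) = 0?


-7*(-10-18) - 16*(18-11) - 3*(11+ 10)
= 196 - 112 - 63 = 21

No, not collinear (determinant = 21)


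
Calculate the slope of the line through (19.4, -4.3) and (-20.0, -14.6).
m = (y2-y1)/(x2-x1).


dy = -14.6 + 4.3 = -10.3
dx = -20.0 - 19.4 = -39.4
m = -10.3/(-39.4) = 0.2614

m = 0.2614


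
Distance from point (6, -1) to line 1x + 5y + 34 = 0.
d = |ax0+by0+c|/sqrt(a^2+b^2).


|1*6 + 5*(-1) + 34| = |35| = 35
sqrt(1 + 25) = sqrt(26) = 5.0990
d = 35/sqrt(26) = 6.8641

6.8641


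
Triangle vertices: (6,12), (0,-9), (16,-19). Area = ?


6*(-9+ 19) = 60
0*(-19-12) = 0
16*(12+ 9) = 336
sum = 396
Area = |396|/2 = 198.0000

198.0000 sq units


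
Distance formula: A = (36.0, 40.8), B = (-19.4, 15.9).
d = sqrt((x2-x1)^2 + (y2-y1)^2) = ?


dx = -19.4 - 36.0 = -55.4
dy = 15.9 - 40.8 = -24.9
d = sqrt(3069.16 + 620.01) = sqrt(3689.17) = 60.7385

60.7385


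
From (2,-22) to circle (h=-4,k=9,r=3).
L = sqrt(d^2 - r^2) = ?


d = sqrt((2+ 4)^2 + (-22-9)^2) = sqrt(36+961) = 31.5753
L = sqrt(997.0000 - 9) = sqrt(988.0000) = 31.4325

31.4325


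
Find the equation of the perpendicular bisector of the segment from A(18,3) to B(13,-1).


Midpoint = (15.5, 1)
Slope of AB = dy/dx = -4/(-5) = 0.8000
Perp slope = -dx/dy = -5/4 = -1.2500
b = My - (perp slope)*Mx = 1 + (-5*15.5)/(-4) = 1 + 19.3750 = 20.3750

y = -1.2500x + 20.3750


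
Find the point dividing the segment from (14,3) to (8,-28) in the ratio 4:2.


Px = (4*8 + 2*14)/6 = 60/6 = 10.0000
Py = (4*(-28) + 2*3)/6 = -106/6 = -17.6667

P = (10.0000, -17.6667)


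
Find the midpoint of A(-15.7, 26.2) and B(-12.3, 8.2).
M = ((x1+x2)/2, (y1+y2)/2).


Mx = (-15.7 - 12.3)/2 = -28.0/2 = -14.0000
My = (26.2 + 8.2)/2 = 34.4/2 = 17.2000

(-14.0000, 17.2000)


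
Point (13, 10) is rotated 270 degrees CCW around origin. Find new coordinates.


cos(270) = 0, sin(270) = -1
x' = 13*0 - 10*(-1) = 10
y' = 13*(-1) + 10*0 = -13

(10, -13)


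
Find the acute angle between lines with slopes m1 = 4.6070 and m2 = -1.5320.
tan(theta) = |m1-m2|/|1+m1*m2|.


m1-m2 = 6.139
1+m1*m2 = -6.057924
tan(theta) = |6.139/(-6.057924)| = 1.013383
theta = arctan(|6.139/(-6.057924)|) = 45.3809 degrees (acute angle)

45.3809 degrees


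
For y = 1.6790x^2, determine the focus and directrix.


a = 1.6790
1/(4a) = 0.1489
Focus = (0, 0.1489)
Directrix: y = -0.1489

Focus = (0, 0.1489), Directrix: y = -0.1489


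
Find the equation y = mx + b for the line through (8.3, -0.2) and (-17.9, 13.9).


m = (14.1)/(-26.2) = -0.5382
b = y1 - m*x1 = -0.2 - (14.1*8.3)/(-26.2) = -0.2 + 4.4668 = 4.2668

y = -0.5382x + 4.2668


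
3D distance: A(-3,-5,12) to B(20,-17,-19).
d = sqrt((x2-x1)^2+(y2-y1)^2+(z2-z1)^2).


dx=23, dy=-12, dz=-31
d = sqrt(529+144+961) = sqrt(1634) = 40.4228

40.4228


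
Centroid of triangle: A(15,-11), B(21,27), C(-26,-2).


Gx = (15+21- 26)/3 = 10/3 = 3.3333
Gy = (-11+27- 2)/3 = 14/3 = 4.6667

G = (3.3333, 4.6667)


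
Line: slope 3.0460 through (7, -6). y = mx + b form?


y + 6 = 3.0460(x - 7)
y = 3.0460x - 6 - 3.0460*7
y = 3.0460x - 27.3220

y = 3.0460x - 27.3220


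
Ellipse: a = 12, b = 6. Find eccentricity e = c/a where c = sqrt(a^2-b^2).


c = sqrt(144-36) = sqrt(108) = 10.3923
e = c/a = sqrt(108)/12 = 0.8660

e = 0.8660


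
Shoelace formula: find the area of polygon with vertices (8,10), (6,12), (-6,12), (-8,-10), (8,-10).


sum(xi*y_{i+1}) = 8*12 + 6*12 - 6*(-10) - 8*(-10) + 8*10 = 388
sum(yi*x_{i+1}) = 10*6 + 12*(-6) + 12*(-8) - 10*8 - 10*8 = -268
Area = |388 + 268|/2 = 656/2 = 328.0000

328.0000 sq units


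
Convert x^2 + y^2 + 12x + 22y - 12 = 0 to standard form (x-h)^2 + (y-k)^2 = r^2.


h = -D/2 = -12/2 = -6
k = -E/2 = -22/2 = -11
r^2 = h^2 + k^2 - F = 36 + 121 + 12 = 169
r = 13

Center (-6, -11), radius = 13


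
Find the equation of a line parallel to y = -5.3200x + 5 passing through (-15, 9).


Parallel lines have equal slopes.
m2 = -5.3200
b2 = 9 + 5.3200*(-15) = -70.8000

y = -5.3200x - 70.8000


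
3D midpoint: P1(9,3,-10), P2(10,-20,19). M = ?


Mx = (9+10)/2 = 9.5000
My = (3- 20)/2 = -8.5000
Mz = (-10+19)/2 = 4.5000

M = (9.5000, -8.5000, 4.5000)


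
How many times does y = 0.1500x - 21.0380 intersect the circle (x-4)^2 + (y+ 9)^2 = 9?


Substitute y = 0.1500x - 21.0380: (x-4)^2 + (0.1500x- 21.0380+ 9)^2 = 9
Expand to Ax^2 + Bx + C = 0, where b-k = -12.038
A = 1+m^2 = 1.0225
B = 2(m(b-k) - h) = 2(0.1500*(-12.038) - 4) = -11.6114
C = h^2 + (b-k)^2 - r^2 = 16 + 144.913444 - 9 = 151.913444
disc = B^2-4AC = 134.8246 - 621.3260 = -486.5014
disc < 0

0 intersection points


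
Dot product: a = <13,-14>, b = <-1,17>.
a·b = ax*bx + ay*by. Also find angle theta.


a·b = 13*(-1) - 14*17 = -13 - 238 = -251
|a| = sqrt(169+196) = 19.1050
|b| = sqrt(1+289) = 17.0294
cos(theta) = -251/(sqrt(365)*sqrt(290)) = -251/sqrt(105850) = -0.771486
theta = arccos(-251/sqrt(105850)) = 140.4876 degrees

a·b = -251, theta = 140.4876 deg


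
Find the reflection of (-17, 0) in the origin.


Reflection rule for origin: (-x, -y)
(-17, 0) -> (17, 0)

(17, 0)


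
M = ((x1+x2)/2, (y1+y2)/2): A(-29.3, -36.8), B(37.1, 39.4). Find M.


Mx = (-29.3 + 37.1)/2 = 7.8/2 = 3.9000
My = (-36.8 + 39.4)/2 = 2.6/2 = 1.3000

(3.9000, 1.3000)


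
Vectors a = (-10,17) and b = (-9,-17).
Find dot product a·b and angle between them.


a·b = -10*(-9) + 17*(-17) = 90 - 289 = -199
|a| = sqrt(100+289) = 19.7231
|b| = sqrt(81+289) = 19.2354
cos(theta) = -199/(sqrt(389)*sqrt(370)) = -199/sqrt(143930) = -0.524539
theta = arccos(-199/sqrt(143930)) = 121.6372 degrees

a·b = -199, theta = 121.6372 deg


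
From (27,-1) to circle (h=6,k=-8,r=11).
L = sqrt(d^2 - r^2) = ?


d = sqrt((27-6)^2 + (-1+ 8)^2) = sqrt(441+49) = 22.1359
L = sqrt(490.0000 - 121) = sqrt(369.0000) = 19.2094

19.2094


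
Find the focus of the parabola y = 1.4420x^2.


a = 1.4420
4a = 5.7680
focus = (0, 1/5.7680) = (0, 0.1734)

Focus = (0, 0.1734)


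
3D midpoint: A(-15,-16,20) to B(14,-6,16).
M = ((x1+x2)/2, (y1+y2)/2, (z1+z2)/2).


Mx = (-15+14)/2 = -0.5000
My = (-16- 6)/2 = -11.0000
Mz = (20+16)/2 = 18.0000

M = (-0.5000, -11.0000, 18.0000)


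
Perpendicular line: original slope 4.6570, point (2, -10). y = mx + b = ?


Perpendicular slope = -1/m1 = -1/4.6570 = -0.2147
b2 = y0 - m2*x0 = -10 + 2/4.6570 = -10 + 0.4295 = -9.5705

y = -0.2147x - 9.5705


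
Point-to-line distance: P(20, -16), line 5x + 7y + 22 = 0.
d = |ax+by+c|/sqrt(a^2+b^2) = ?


|5*20 + 7*(-16) + 22| = |10| = 10
sqrt(25 + 49) = sqrt(74) = 8.6023
d = 10/sqrt(74) = 1.1625

1.1625


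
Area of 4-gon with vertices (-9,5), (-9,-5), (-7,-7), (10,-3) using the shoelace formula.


sum(xi*y_{i+1}) = -9*(-5) - 9*(-7) - 7*(-3) + 10*5 = 179
sum(yi*x_{i+1}) = 5*(-9) - 5*(-7) - 7*10 - 3*(-9) = -53
Area = |179 + 53|/2 = 232/2 = 116.0000

116.0000 sq units


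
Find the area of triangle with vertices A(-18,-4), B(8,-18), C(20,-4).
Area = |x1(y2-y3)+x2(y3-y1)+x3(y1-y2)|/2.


-18*(-18+ 4) = 252
8*(-4+ 4) = 0
20*(-4+ 18) = 280
sum = 532
Area = |532|/2 = 266.0000

266.0000 sq units


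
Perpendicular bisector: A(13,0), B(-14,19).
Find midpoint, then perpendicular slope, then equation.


Midpoint = (-0.5, 9.5)
Slope of AB = dy/dx = 19/(-27) = -0.7037
Perp slope = -dx/dy = 27/19 = 1.4211
b = My - (perp slope)*Mx = 9.5 + (-27*(-0.5))/19 = 9.5 + 0.7105 = 10.2105

y = 1.4211x + 10.2105


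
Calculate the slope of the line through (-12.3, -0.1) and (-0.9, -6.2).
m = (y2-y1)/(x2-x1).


dy = -6.2 + 0.1 = -6.1
dx = -0.9 + 12.3 = 11.4
m = -6.1/11.4 = -0.5351

m = -0.5351


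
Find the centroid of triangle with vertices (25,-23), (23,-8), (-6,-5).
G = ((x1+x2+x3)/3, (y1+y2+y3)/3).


Gx = (25+23- 6)/3 = 42/3 = 14.0000
Gy = (-23- 8- 5)/3 = -36/3 = -12.0000

G = (14.0000, -12.0000)


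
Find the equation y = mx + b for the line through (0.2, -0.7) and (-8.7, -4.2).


m = (-3.5)/(-8.9) = 0.3933
b = y1 - m*x1 = -0.7 - (-3.5*0.2)/(-8.9) = -0.7 - 0.0787 = -0.7787

y = 0.3933x - 0.7787


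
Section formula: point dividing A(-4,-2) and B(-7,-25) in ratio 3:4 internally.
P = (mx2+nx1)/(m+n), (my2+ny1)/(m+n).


Px = (3*(-7) + 4*(-4))/7 = -37/7 = -5.2857
Py = (3*(-25) + 4*(-2))/7 = -83/7 = -11.8571

P = (-5.2857, -11.8571)


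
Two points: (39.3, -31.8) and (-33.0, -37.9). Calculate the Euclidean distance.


dx = -33.0 - 39.3 = -72.3
dy = -37.9 + 31.8 = -6.1
d = sqrt(5227.29 + 37.21) = sqrt(5264.5) = 72.5569

72.5569


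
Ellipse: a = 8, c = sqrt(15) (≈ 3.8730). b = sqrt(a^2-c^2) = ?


b^2 = 8^2 - (sqrt(15))^2 = 64 - 15 = 49
b = sqrt(49) = 7

b = 7


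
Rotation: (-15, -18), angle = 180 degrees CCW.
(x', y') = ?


cos(180) = -1, sin(180) = 0
x' = -15*(-1) + 18*0 = 15
y' = -15*0 - 18*(-1) = 18

(15, 18)


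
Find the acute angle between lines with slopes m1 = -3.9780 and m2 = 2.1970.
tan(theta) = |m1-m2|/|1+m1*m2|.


m1-m2 = -6.175
1+m1*m2 = -7.739666
tan(theta) = |-6.175/(-7.739666)| = 0.797838
theta = arctan(|-6.175/(-7.739666)|) = 38.5842 degrees (acute angle)

38.5842 degrees


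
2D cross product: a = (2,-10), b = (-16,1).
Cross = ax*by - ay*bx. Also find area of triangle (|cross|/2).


cross = 2*1 + 10*(-16) = 2 - 160 = -158
Triangle area = |-158|/2 = 158/2 = 79.0000

cross = -158, triangle area = 79.0000


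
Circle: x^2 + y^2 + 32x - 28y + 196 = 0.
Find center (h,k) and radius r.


h = -D/2 = -32/2 = -16
k = -E/2 = 28/2 = 14
r^2 = h^2 + k^2 - F = 256 + 196 - 196 = 256
r = 16

Center (-16, 14), radius = 16


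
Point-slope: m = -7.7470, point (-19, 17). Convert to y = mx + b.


y - 17 = -7.7470(x + 19)
y = -7.7470x + 17 + 7.7470*(-19)
y = -7.7470x - 130.1930

y = -7.7470x - 130.1930


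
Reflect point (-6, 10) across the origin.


Reflection rule for origin: (-x, -y)
(-6, 10) -> (6, -10)

(6, -10)


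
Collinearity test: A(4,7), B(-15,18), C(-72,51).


4*(18-51) - 15*(51-7) - 72*(7-18)
= -132 - 660 + 792 = 0

Yes, collinear (determinant = 0)


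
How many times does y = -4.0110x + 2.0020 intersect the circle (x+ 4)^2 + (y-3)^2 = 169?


Substitute y = -4.0110x + 2.0020: (x+ 4)^2 + (-4.0110x+2.0020-3)^2 = 169
Expand to Ax^2 + Bx + C = 0, where b-k = -0.998
A = 1+m^2 = 17.088121
B = 2(m(b-k) - h) = 2(-4.0110*(-0.998) + 4) = 16.005956
C = h^2 + (b-k)^2 - r^2 = 16 + 0.996004 - 169 = -152.003996
disc = B^2-4AC = 256.1906 + 10389.8507 = 10646.0413
disc > 0

2 intersection points


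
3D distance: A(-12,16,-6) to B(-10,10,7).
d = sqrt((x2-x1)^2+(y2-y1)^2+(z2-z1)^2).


dx=2, dy=-6, dz=13
d = sqrt(4+36+169) = sqrt(209) = 14.4568

14.4568


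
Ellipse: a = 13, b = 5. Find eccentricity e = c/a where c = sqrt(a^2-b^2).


c = sqrt(169-25) = sqrt(144) = 12.0000
e = c/a = 12/13 = 0.9231

e = 0.9231


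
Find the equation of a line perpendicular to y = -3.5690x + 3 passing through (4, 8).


Perpendicular slope = -1/m1 = -1/(-3.5690) = 0.2802
b2 = y0 - m2*x0 = 8 + 4/(-3.5690) = 8 - 1.1208 = 6.8792

y = 0.2802x + 6.8792


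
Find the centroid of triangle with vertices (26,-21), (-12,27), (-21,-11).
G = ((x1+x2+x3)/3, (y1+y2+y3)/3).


Gx = (26- 12- 21)/3 = -7/3 = -2.3333
Gy = (-21+27- 11)/3 = -5/3 = -1.6667

G = (-2.3333, -1.6667)


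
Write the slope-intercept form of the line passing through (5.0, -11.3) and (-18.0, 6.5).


m = (17.8)/(-23.0) = -0.7739
b = y1 - m*x1 = -11.3 - (17.8*5.0)/(-23.0) = -11.3 + 3.8696 = -7.4304

y = -0.7739x - 7.4304


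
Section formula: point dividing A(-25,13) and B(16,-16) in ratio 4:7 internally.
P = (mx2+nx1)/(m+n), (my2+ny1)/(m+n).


Px = (4*16 + 7*(-25))/11 = -111/11 = -10.0909
Py = (4*(-16) + 7*13)/11 = 27/11 = 2.4545

P = (-10.0909, 2.4545)


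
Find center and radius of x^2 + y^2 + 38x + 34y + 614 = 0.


h = -D/2 = -38/2 = -19
k = -E/2 = -34/2 = -17
r^2 = h^2 + k^2 - F = 361 + 289 - 614 = 36
r = 6

Center (-19, -17), radius = 6


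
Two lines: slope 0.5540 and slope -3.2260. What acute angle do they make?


m1-m2 = 3.78
1+m1*m2 = -0.787204
tan(theta) = |3.78/(-0.787204)| = 4.801805
theta = arctan(|3.78/(-0.787204)|) = 78.2360 degrees (acute angle)

78.2360 degrees


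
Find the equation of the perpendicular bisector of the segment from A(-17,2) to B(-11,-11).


Midpoint = (-14, -4.5)
Slope of AB = dy/dx = -13/6 = -2.1667
Perp slope = -dx/dy = 6/13 = 0.4615
b = My - (perp slope)*Mx = -4.5 + (6*(-14))/(-13) = -4.5 + 6.4615 = 1.9615

y = 0.4615x + 1.9615


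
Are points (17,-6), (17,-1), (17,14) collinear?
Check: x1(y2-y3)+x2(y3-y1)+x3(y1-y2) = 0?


17*(-1-14) + 17*(14+ 6) + 17*(-6+ 1)
= -255 + 340 - 85 = 0

Yes, collinear (determinant = 0)


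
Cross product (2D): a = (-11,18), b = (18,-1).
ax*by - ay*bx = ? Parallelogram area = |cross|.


cross = -11*(-1) - 18*18 = 11 - 324 = -313
Parallelogram area = |-313| = 313

cross = -313, parallelogram area = 313


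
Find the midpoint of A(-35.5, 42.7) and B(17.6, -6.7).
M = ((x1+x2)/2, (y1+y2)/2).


Mx = (-35.5 + 17.6)/2 = -17.9/2 = -8.9500
My = (42.7 - 6.7)/2 = 36.0/2 = 18.0000

(-8.9500, 18.0000)


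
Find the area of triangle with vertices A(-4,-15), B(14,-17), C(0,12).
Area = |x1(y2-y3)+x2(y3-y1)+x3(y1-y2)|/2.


-4*(-17-12) = 116
14*(12+ 15) = 378
0*(-15+ 17) = 0
sum = 494
Area = |494|/2 = 247.0000

247.0000 sq units


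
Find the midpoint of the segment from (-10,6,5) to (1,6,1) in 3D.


Mx = (-10+1)/2 = -4.5000
My = (6+6)/2 = 6.0000
Mz = (5+1)/2 = 3.0000

M = (-4.5000, 6.0000, 3.0000)


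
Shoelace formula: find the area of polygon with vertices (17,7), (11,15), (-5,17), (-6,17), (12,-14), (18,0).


sum(xi*y_{i+1}) = 17*15 + 11*17 - 5*17 - 6*(-14) + 12*0 + 18*7 = 567
sum(yi*x_{i+1}) = 7*11 + 15*(-5) + 17*(-6) + 17*12 - 14*18 + 0*17 = -148
Area = |567 + 148|/2 = 715/2 = 357.5000

357.5000 sq units


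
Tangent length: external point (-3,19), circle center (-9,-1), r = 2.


d = sqrt((-3+ 9)^2 + (19+ 1)^2) = sqrt(36+400) = 20.8806
L = sqrt(436.0000 - 4) = sqrt(432.0000) = 20.7846

20.7846


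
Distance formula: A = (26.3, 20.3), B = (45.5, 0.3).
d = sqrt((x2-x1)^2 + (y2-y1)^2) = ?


dx = 45.5 - 26.3 = 19.2
dy = 0.3 - 20.3 = -20.0
d = sqrt(368.64 + 400.0) = sqrt(768.64) = 27.7244

27.7244


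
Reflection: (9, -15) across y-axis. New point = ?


Reflection rule for y-axis: (-x, y)
(9, -15) -> (-9, -15)

(-9, -15)


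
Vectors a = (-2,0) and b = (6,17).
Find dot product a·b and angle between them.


a·b = -2*6 + 0*17 = -12 + 0 = -12
|a| = sqrt(4+0) = 2.0000
|b| = sqrt(36+289) = 18.0278
cos(theta) = -12/(sqrt(4)*sqrt(325)) = -12/sqrt(1300) = -0.332820
theta = arccos(-12/sqrt(1300)) = 109.4400 degrees

a·b = -12, theta = 109.4400 deg


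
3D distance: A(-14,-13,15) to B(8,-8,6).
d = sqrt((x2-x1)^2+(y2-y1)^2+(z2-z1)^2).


dx=22, dy=5, dz=-9
d = sqrt(484+25+81) = sqrt(590) = 24.2899

24.2899


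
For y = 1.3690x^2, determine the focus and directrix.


a = 1.3690
1/(4a) = 0.1826
Focus = (0, 0.1826)
Directrix: y = -0.1826

Focus = (0, 0.1826), Directrix: y = -0.1826


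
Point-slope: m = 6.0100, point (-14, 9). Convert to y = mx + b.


y - 9 = 6.0100(x + 14)
y = 6.0100x + 9 - 6.0100*(-14)
y = 6.0100x + 93.1400

y = 6.0100x + 93.1400


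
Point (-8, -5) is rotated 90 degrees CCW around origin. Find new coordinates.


cos(90) = 0, sin(90) = 1
x' = -8*0 + 5*1 = 5
y' = -8*1 - 5*0 = -8

(5, -8)


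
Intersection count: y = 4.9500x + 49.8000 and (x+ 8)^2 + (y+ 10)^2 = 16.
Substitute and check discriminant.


Substitute y = 4.9500x + 49.8000: (x+ 8)^2 + (4.9500x+49.8000+ 10)^2 = 16
Expand to Ax^2 + Bx + C = 0, where b-k = 59.8
A = 1+m^2 = 25.5025
B = 2(m(b-k) - h) = 2(4.9500*59.8 + 8) = 608.02
C = h^2 + (b-k)^2 - r^2 = 64 + 3576.04 - 16 = 3624.04
disc = B^2-4AC = 369688.3204 - 369688.3204 = 0
disc = 0

1 intersection point (tangent)


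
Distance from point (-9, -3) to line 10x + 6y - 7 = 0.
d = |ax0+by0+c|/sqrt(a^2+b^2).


|10*(-9) + 6*(-3) - 7| = |-115| = 115
sqrt(100 + 36) = sqrt(136) = 11.6619
d = 115/sqrt(136) = 9.8612

9.8612


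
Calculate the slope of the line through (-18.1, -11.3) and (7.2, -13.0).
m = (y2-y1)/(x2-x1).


dy = -13.0 + 11.3 = -1.7
dx = 7.2 + 18.1 = 25.3
m = -1.7/25.3 = -0.0672

m = -0.0672


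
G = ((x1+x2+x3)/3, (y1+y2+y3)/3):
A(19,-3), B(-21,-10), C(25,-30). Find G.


Gx = (19- 21+25)/3 = 23/3 = 7.6667
Gy = (-3- 10- 30)/3 = -43/3 = -14.3333

G = (7.6667, -14.3333)


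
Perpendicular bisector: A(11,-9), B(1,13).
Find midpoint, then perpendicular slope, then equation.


Midpoint = (6, 2)
Slope of AB = dy/dx = 22/(-10) = -2.2000
Perp slope = -dx/dy = 10/22 = 0.4545
b = My - (perp slope)*Mx = 2 + (-10*6)/22 = 2 - 2.7273 = -0.7273

y = 0.4545x - 0.7273


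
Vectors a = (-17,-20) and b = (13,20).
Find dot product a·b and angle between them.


a·b = -17*13 - 20*20 = -221 - 400 = -621
|a| = sqrt(289+400) = 26.2488
|b| = sqrt(169+400) = 23.8537
cos(theta) = -621/(sqrt(689)*sqrt(569)) = -621/sqrt(392041) = -0.991804
theta = arccos(-621/sqrt(392041)) = 172.6593 degrees

a·b = -621, theta = 172.6593 deg


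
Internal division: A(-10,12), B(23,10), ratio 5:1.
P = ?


Px = (5*23 + 1*(-10))/6 = 105/6 = 17.5000
Py = (5*10 + 1*12)/6 = 62/6 = 10.3333

P = (17.5000, 10.3333)


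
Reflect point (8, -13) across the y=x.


Reflection rule for y=x: (y, x)
(8, -13) -> (-13, 8)

(-13, 8)


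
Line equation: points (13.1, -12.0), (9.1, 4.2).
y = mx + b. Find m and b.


m = (16.2)/(-4.0) = -4.0500
b = y1 - m*x1 = -12.0 - (16.2*13.1)/(-4.0) = -12.0 + 53.0550 = 41.0550

y = -4.0500x + 41.0550


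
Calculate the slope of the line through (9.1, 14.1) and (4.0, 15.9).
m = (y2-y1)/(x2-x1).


dy = 15.9 - 14.1 = 1.8
dx = 4.0 - 9.1 = -5.1
m = 1.8/(-5.1) = -0.3529

m = -0.3529


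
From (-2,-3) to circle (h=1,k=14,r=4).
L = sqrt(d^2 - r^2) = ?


d = sqrt((-2-1)^2 + (-3-14)^2) = sqrt(9+289) = 17.2627
L = sqrt(298.0000 - 16) = sqrt(282.0000) = 16.7929

16.7929


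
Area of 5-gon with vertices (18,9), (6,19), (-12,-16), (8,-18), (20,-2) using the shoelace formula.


sum(xi*y_{i+1}) = 18*19 + 6*(-16) - 12*(-18) + 8*(-2) + 20*9 = 626
sum(yi*x_{i+1}) = 9*6 + 19*(-12) - 16*8 - 18*20 - 2*18 = -698
Area = |626 + 698|/2 = 1324/2 = 662.0000

662.0000 sq units


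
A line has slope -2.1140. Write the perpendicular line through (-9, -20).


Perpendicular slope = -1/m1 = -1/(-2.1140) = 0.4730
b2 = y0 - m2*x0 = -20 - 9/(-2.1140) = -20 + 4.2573 = -15.7427

y = 0.4730x - 15.7427


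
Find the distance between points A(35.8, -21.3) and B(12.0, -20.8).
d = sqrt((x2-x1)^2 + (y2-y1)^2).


dx = 12.0 - 35.8 = -23.8
dy = -20.8 + 21.3 = 0.5
d = sqrt(566.44 + 0.25) = sqrt(566.69) = 23.8053

23.8053


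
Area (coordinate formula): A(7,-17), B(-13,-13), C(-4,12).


7*(-13-12) = -175
-13*(12+ 17) = -377
-4*(-17+ 13) = 16
sum = -536
Area = |-536|/2 = 268.0000

268.0000 sq units


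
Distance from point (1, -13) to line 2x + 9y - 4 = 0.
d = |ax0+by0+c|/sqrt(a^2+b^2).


|2*1 + 9*(-13) - 4| = |-119| = 119
sqrt(4 + 81) = sqrt(85) = 9.2195
d = 119/sqrt(85) = 12.9074

12.9074


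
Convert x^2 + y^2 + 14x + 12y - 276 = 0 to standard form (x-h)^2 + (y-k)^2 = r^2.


h = -D/2 = -14/2 = -7
k = -E/2 = -12/2 = -6
r^2 = h^2 + k^2 - F = 49 + 36 + 276 = 361
r = 19

Center (-7, -6), radius = 19


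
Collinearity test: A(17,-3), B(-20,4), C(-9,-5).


17*(4+ 5) - 20*(-5+ 3) - 9*(-3-4)
= 153 + 40 + 63 = 256

No, not collinear (determinant = 256)


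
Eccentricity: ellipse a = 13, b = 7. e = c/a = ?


c = sqrt(169-49) = sqrt(120) = 10.9545
e = c/a = sqrt(120)/13 = 0.8427

e = 0.8427


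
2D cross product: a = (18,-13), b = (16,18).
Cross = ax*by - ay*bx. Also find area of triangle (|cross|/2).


cross = 18*18 + 13*16 = 324 + 208 = 532
Triangle area = |532|/2 = 532/2 = 266.0000

cross = 532, triangle area = 266.0000


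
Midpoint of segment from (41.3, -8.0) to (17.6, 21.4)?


Mx = (41.3 + 17.6)/2 = 58.9/2 = 29.4500
My = (-8.0 + 21.4)/2 = 13.4/2 = 6.7000

(29.4500, 6.7000)


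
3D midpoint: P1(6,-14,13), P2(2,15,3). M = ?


Mx = (6+2)/2 = 4.0000
My = (-14+15)/2 = 0.5000
Mz = (13+3)/2 = 8.0000

M = (4.0000, 0.5000, 8.0000)


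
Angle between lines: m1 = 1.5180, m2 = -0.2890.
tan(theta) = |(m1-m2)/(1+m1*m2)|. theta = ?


m1-m2 = 1.807
1+m1*m2 = 0.561298
tan(theta) = |1.807/0.561298| = 3.219324
theta = arctan(|1.807/0.561298|) = 72.7439 degrees (acute angle)

72.7439 degrees


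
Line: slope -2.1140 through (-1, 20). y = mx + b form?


y - 20 = -2.1140(x + 1)
y = -2.1140x + 20 + 2.1140*(-1)
y = -2.1140x + 17.8860

y = -2.1140x + 17.8860


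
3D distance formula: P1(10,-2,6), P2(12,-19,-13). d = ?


dx=2, dy=-17, dz=-19
d = sqrt(4+289+361) = sqrt(654) = 25.5734

25.5734


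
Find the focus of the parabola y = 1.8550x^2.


a = 1.8550
4a = 7.4200
focus = (0, 1/7.4200) = (0, 0.1348)

Focus = (0, 0.1348)


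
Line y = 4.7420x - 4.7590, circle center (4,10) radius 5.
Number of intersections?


Substitute y = 4.7420x - 4.7590: (x-4)^2 + (4.7420x- 4.7590-10)^2 = 25
Expand to Ax^2 + Bx + C = 0, where b-k = -14.759
A = 1+m^2 = 23.486564
B = 2(m(b-k) - h) = 2(4.7420*(-14.759) - 4) = -147.974356
C = h^2 + (b-k)^2 - r^2 = 16 + 217.828081 - 25 = 208.828081
disc = B^2-4AC = 21896.4100 - 19618.6164 = 2277.7936
disc > 0

2 intersection points


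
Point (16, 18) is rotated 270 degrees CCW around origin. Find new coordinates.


cos(270) = 0, sin(270) = -1
x' = 16*0 - 18*(-1) = 18
y' = 16*(-1) + 18*0 = -16

(18, -16)


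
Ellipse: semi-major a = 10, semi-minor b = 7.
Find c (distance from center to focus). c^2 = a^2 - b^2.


c^2 = 10^2 - 7^2 = 100 - 49 = 51
c = sqrt(51) = 7.1414

c = 7.1414


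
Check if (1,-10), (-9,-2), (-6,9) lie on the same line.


1*(-2-9) - 9*(9+ 10) - 6*(-10+ 2)
= -11 - 171 + 48 = -134

No, not collinear (determinant = -134)


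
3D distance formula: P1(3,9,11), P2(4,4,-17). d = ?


dx=1, dy=-5, dz=-28
d = sqrt(1+25+784) = sqrt(810) = 28.4605

28.4605


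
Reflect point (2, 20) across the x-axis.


Reflection rule for x-axis: (x, -y)
(2, 20) -> (2, -20)

(2, -20)


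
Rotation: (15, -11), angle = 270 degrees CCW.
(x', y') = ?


cos(270) = 0, sin(270) = -1
x' = 15*0 + 11*(-1) = -11
y' = 15*(-1) - 11*0 = -15

(-11, -15)


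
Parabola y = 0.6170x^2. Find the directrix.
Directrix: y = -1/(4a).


a = 0.6170
1/(4a) = 0.4052
directrix: y = -0.4052 = -0.4052

y = -0.4052


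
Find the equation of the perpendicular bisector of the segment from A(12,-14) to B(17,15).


Midpoint = (14.5, 0.5)
Slope of AB = dy/dx = 29/5 = 5.8000
Perp slope = -dx/dy = -5/29 = -0.1724
b = My - (perp slope)*Mx = 0.5 + (5*14.5)/29 = 0.5 + 2.5000 = 3.0000

y = -0.1724x + 3.0000


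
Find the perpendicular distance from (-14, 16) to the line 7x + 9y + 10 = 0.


|7*(-14) + 9*16 + 10| = |56| = 56
sqrt(49 + 81) = sqrt(130) = 11.4018
d = 56/sqrt(130) = 4.9115

4.9115


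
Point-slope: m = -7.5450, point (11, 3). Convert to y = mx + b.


y - 3 = -7.5450(x - 11)
y = -7.5450x + 3 + 7.5450*11
y = -7.5450x + 85.9950

y = -7.5450x + 85.9950
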